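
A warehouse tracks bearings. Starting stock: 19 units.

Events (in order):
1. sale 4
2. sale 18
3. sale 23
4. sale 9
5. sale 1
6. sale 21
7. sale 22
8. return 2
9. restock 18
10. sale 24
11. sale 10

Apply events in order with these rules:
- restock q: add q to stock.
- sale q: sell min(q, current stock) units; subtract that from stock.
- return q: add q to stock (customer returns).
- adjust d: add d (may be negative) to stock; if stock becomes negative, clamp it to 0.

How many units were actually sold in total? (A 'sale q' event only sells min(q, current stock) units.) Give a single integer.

Processing events:
Start: stock = 19
  Event 1 (sale 4): sell min(4,19)=4. stock: 19 - 4 = 15. total_sold = 4
  Event 2 (sale 18): sell min(18,15)=15. stock: 15 - 15 = 0. total_sold = 19
  Event 3 (sale 23): sell min(23,0)=0. stock: 0 - 0 = 0. total_sold = 19
  Event 4 (sale 9): sell min(9,0)=0. stock: 0 - 0 = 0. total_sold = 19
  Event 5 (sale 1): sell min(1,0)=0. stock: 0 - 0 = 0. total_sold = 19
  Event 6 (sale 21): sell min(21,0)=0. stock: 0 - 0 = 0. total_sold = 19
  Event 7 (sale 22): sell min(22,0)=0. stock: 0 - 0 = 0. total_sold = 19
  Event 8 (return 2): 0 + 2 = 2
  Event 9 (restock 18): 2 + 18 = 20
  Event 10 (sale 24): sell min(24,20)=20. stock: 20 - 20 = 0. total_sold = 39
  Event 11 (sale 10): sell min(10,0)=0. stock: 0 - 0 = 0. total_sold = 39
Final: stock = 0, total_sold = 39

Answer: 39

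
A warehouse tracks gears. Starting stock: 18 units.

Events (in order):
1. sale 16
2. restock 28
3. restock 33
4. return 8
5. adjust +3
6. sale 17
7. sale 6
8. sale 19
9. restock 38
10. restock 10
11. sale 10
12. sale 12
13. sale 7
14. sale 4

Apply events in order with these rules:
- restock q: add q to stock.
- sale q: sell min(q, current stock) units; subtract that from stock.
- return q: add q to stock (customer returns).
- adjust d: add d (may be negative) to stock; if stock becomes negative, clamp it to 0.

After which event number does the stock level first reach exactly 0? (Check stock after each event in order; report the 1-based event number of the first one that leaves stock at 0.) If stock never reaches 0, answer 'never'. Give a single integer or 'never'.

Processing events:
Start: stock = 18
  Event 1 (sale 16): sell min(16,18)=16. stock: 18 - 16 = 2. total_sold = 16
  Event 2 (restock 28): 2 + 28 = 30
  Event 3 (restock 33): 30 + 33 = 63
  Event 4 (return 8): 63 + 8 = 71
  Event 5 (adjust +3): 71 + 3 = 74
  Event 6 (sale 17): sell min(17,74)=17. stock: 74 - 17 = 57. total_sold = 33
  Event 7 (sale 6): sell min(6,57)=6. stock: 57 - 6 = 51. total_sold = 39
  Event 8 (sale 19): sell min(19,51)=19. stock: 51 - 19 = 32. total_sold = 58
  Event 9 (restock 38): 32 + 38 = 70
  Event 10 (restock 10): 70 + 10 = 80
  Event 11 (sale 10): sell min(10,80)=10. stock: 80 - 10 = 70. total_sold = 68
  Event 12 (sale 12): sell min(12,70)=12. stock: 70 - 12 = 58. total_sold = 80
  Event 13 (sale 7): sell min(7,58)=7. stock: 58 - 7 = 51. total_sold = 87
  Event 14 (sale 4): sell min(4,51)=4. stock: 51 - 4 = 47. total_sold = 91
Final: stock = 47, total_sold = 91

Stock never reaches 0.

Answer: never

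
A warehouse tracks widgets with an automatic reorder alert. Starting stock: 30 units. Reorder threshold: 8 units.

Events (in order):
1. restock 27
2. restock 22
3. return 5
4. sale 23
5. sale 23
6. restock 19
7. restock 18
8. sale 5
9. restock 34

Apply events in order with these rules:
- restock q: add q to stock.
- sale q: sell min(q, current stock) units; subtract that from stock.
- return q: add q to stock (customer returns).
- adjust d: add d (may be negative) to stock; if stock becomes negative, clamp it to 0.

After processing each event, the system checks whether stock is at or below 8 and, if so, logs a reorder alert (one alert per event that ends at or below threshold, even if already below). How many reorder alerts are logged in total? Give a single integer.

Answer: 0

Derivation:
Processing events:
Start: stock = 30
  Event 1 (restock 27): 30 + 27 = 57
  Event 2 (restock 22): 57 + 22 = 79
  Event 3 (return 5): 79 + 5 = 84
  Event 4 (sale 23): sell min(23,84)=23. stock: 84 - 23 = 61. total_sold = 23
  Event 5 (sale 23): sell min(23,61)=23. stock: 61 - 23 = 38. total_sold = 46
  Event 6 (restock 19): 38 + 19 = 57
  Event 7 (restock 18): 57 + 18 = 75
  Event 8 (sale 5): sell min(5,75)=5. stock: 75 - 5 = 70. total_sold = 51
  Event 9 (restock 34): 70 + 34 = 104
Final: stock = 104, total_sold = 51

Checking against threshold 8:
  After event 1: stock=57 > 8
  After event 2: stock=79 > 8
  After event 3: stock=84 > 8
  After event 4: stock=61 > 8
  After event 5: stock=38 > 8
  After event 6: stock=57 > 8
  After event 7: stock=75 > 8
  After event 8: stock=70 > 8
  After event 9: stock=104 > 8
Alert events: []. Count = 0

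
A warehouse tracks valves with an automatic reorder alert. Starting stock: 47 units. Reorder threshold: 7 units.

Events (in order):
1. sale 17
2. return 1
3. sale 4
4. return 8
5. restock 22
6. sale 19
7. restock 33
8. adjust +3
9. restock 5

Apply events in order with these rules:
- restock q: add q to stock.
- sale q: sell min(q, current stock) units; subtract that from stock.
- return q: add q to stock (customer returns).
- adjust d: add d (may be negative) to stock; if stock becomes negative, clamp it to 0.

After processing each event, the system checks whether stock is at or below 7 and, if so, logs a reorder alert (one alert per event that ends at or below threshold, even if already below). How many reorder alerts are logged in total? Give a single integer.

Answer: 0

Derivation:
Processing events:
Start: stock = 47
  Event 1 (sale 17): sell min(17,47)=17. stock: 47 - 17 = 30. total_sold = 17
  Event 2 (return 1): 30 + 1 = 31
  Event 3 (sale 4): sell min(4,31)=4. stock: 31 - 4 = 27. total_sold = 21
  Event 4 (return 8): 27 + 8 = 35
  Event 5 (restock 22): 35 + 22 = 57
  Event 6 (sale 19): sell min(19,57)=19. stock: 57 - 19 = 38. total_sold = 40
  Event 7 (restock 33): 38 + 33 = 71
  Event 8 (adjust +3): 71 + 3 = 74
  Event 9 (restock 5): 74 + 5 = 79
Final: stock = 79, total_sold = 40

Checking against threshold 7:
  After event 1: stock=30 > 7
  After event 2: stock=31 > 7
  After event 3: stock=27 > 7
  After event 4: stock=35 > 7
  After event 5: stock=57 > 7
  After event 6: stock=38 > 7
  After event 7: stock=71 > 7
  After event 8: stock=74 > 7
  After event 9: stock=79 > 7
Alert events: []. Count = 0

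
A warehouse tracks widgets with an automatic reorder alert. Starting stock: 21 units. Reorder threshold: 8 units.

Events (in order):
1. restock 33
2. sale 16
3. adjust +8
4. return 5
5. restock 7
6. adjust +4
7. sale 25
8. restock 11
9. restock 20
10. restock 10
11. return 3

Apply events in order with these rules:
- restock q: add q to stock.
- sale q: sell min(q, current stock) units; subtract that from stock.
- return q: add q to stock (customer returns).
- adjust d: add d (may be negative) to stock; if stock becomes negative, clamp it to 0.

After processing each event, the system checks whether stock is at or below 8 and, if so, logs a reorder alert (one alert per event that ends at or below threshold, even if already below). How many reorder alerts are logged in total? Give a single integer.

Processing events:
Start: stock = 21
  Event 1 (restock 33): 21 + 33 = 54
  Event 2 (sale 16): sell min(16,54)=16. stock: 54 - 16 = 38. total_sold = 16
  Event 3 (adjust +8): 38 + 8 = 46
  Event 4 (return 5): 46 + 5 = 51
  Event 5 (restock 7): 51 + 7 = 58
  Event 6 (adjust +4): 58 + 4 = 62
  Event 7 (sale 25): sell min(25,62)=25. stock: 62 - 25 = 37. total_sold = 41
  Event 8 (restock 11): 37 + 11 = 48
  Event 9 (restock 20): 48 + 20 = 68
  Event 10 (restock 10): 68 + 10 = 78
  Event 11 (return 3): 78 + 3 = 81
Final: stock = 81, total_sold = 41

Checking against threshold 8:
  After event 1: stock=54 > 8
  After event 2: stock=38 > 8
  After event 3: stock=46 > 8
  After event 4: stock=51 > 8
  After event 5: stock=58 > 8
  After event 6: stock=62 > 8
  After event 7: stock=37 > 8
  After event 8: stock=48 > 8
  After event 9: stock=68 > 8
  After event 10: stock=78 > 8
  After event 11: stock=81 > 8
Alert events: []. Count = 0

Answer: 0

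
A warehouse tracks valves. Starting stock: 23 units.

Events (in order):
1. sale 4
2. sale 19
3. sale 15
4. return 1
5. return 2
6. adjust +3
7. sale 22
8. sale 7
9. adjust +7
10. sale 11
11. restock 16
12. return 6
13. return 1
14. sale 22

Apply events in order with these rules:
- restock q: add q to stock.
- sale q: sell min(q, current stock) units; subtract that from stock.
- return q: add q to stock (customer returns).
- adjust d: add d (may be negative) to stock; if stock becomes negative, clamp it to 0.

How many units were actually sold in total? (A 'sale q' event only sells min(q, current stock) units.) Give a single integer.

Answer: 58

Derivation:
Processing events:
Start: stock = 23
  Event 1 (sale 4): sell min(4,23)=4. stock: 23 - 4 = 19. total_sold = 4
  Event 2 (sale 19): sell min(19,19)=19. stock: 19 - 19 = 0. total_sold = 23
  Event 3 (sale 15): sell min(15,0)=0. stock: 0 - 0 = 0. total_sold = 23
  Event 4 (return 1): 0 + 1 = 1
  Event 5 (return 2): 1 + 2 = 3
  Event 6 (adjust +3): 3 + 3 = 6
  Event 7 (sale 22): sell min(22,6)=6. stock: 6 - 6 = 0. total_sold = 29
  Event 8 (sale 7): sell min(7,0)=0. stock: 0 - 0 = 0. total_sold = 29
  Event 9 (adjust +7): 0 + 7 = 7
  Event 10 (sale 11): sell min(11,7)=7. stock: 7 - 7 = 0. total_sold = 36
  Event 11 (restock 16): 0 + 16 = 16
  Event 12 (return 6): 16 + 6 = 22
  Event 13 (return 1): 22 + 1 = 23
  Event 14 (sale 22): sell min(22,23)=22. stock: 23 - 22 = 1. total_sold = 58
Final: stock = 1, total_sold = 58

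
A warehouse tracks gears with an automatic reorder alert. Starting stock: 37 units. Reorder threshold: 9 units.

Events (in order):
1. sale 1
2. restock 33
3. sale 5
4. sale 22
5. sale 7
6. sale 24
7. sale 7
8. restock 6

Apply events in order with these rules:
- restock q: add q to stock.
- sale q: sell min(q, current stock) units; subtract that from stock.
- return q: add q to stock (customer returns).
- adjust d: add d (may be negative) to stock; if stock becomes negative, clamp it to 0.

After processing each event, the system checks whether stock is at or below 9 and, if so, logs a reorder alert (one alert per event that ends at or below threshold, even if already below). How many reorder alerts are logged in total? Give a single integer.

Answer: 1

Derivation:
Processing events:
Start: stock = 37
  Event 1 (sale 1): sell min(1,37)=1. stock: 37 - 1 = 36. total_sold = 1
  Event 2 (restock 33): 36 + 33 = 69
  Event 3 (sale 5): sell min(5,69)=5. stock: 69 - 5 = 64. total_sold = 6
  Event 4 (sale 22): sell min(22,64)=22. stock: 64 - 22 = 42. total_sold = 28
  Event 5 (sale 7): sell min(7,42)=7. stock: 42 - 7 = 35. total_sold = 35
  Event 6 (sale 24): sell min(24,35)=24. stock: 35 - 24 = 11. total_sold = 59
  Event 7 (sale 7): sell min(7,11)=7. stock: 11 - 7 = 4. total_sold = 66
  Event 8 (restock 6): 4 + 6 = 10
Final: stock = 10, total_sold = 66

Checking against threshold 9:
  After event 1: stock=36 > 9
  After event 2: stock=69 > 9
  After event 3: stock=64 > 9
  After event 4: stock=42 > 9
  After event 5: stock=35 > 9
  After event 6: stock=11 > 9
  After event 7: stock=4 <= 9 -> ALERT
  After event 8: stock=10 > 9
Alert events: [7]. Count = 1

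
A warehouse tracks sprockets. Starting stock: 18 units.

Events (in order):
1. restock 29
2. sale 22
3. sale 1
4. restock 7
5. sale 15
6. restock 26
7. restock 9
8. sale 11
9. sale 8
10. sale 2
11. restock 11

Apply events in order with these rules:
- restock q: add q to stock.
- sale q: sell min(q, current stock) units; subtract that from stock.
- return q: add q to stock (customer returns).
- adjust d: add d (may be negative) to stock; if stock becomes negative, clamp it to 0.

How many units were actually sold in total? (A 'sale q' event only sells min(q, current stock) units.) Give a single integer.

Answer: 59

Derivation:
Processing events:
Start: stock = 18
  Event 1 (restock 29): 18 + 29 = 47
  Event 2 (sale 22): sell min(22,47)=22. stock: 47 - 22 = 25. total_sold = 22
  Event 3 (sale 1): sell min(1,25)=1. stock: 25 - 1 = 24. total_sold = 23
  Event 4 (restock 7): 24 + 7 = 31
  Event 5 (sale 15): sell min(15,31)=15. stock: 31 - 15 = 16. total_sold = 38
  Event 6 (restock 26): 16 + 26 = 42
  Event 7 (restock 9): 42 + 9 = 51
  Event 8 (sale 11): sell min(11,51)=11. stock: 51 - 11 = 40. total_sold = 49
  Event 9 (sale 8): sell min(8,40)=8. stock: 40 - 8 = 32. total_sold = 57
  Event 10 (sale 2): sell min(2,32)=2. stock: 32 - 2 = 30. total_sold = 59
  Event 11 (restock 11): 30 + 11 = 41
Final: stock = 41, total_sold = 59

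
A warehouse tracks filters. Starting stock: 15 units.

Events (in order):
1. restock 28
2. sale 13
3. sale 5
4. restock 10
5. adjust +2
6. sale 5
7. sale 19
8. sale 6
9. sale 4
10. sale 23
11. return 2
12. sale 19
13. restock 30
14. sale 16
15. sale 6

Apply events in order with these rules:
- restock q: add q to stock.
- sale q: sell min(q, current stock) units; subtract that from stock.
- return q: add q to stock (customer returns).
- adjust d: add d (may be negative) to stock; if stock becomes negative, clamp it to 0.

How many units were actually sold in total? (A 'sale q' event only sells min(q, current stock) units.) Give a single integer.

Processing events:
Start: stock = 15
  Event 1 (restock 28): 15 + 28 = 43
  Event 2 (sale 13): sell min(13,43)=13. stock: 43 - 13 = 30. total_sold = 13
  Event 3 (sale 5): sell min(5,30)=5. stock: 30 - 5 = 25. total_sold = 18
  Event 4 (restock 10): 25 + 10 = 35
  Event 5 (adjust +2): 35 + 2 = 37
  Event 6 (sale 5): sell min(5,37)=5. stock: 37 - 5 = 32. total_sold = 23
  Event 7 (sale 19): sell min(19,32)=19. stock: 32 - 19 = 13. total_sold = 42
  Event 8 (sale 6): sell min(6,13)=6. stock: 13 - 6 = 7. total_sold = 48
  Event 9 (sale 4): sell min(4,7)=4. stock: 7 - 4 = 3. total_sold = 52
  Event 10 (sale 23): sell min(23,3)=3. stock: 3 - 3 = 0. total_sold = 55
  Event 11 (return 2): 0 + 2 = 2
  Event 12 (sale 19): sell min(19,2)=2. stock: 2 - 2 = 0. total_sold = 57
  Event 13 (restock 30): 0 + 30 = 30
  Event 14 (sale 16): sell min(16,30)=16. stock: 30 - 16 = 14. total_sold = 73
  Event 15 (sale 6): sell min(6,14)=6. stock: 14 - 6 = 8. total_sold = 79
Final: stock = 8, total_sold = 79

Answer: 79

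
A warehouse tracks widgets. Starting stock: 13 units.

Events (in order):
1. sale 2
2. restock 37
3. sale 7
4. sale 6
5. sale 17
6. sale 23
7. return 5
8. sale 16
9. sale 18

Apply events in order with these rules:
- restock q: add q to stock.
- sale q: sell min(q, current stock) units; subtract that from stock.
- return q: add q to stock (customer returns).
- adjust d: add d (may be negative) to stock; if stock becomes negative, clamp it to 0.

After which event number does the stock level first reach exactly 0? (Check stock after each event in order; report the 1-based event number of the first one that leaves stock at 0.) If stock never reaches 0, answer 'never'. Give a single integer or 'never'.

Processing events:
Start: stock = 13
  Event 1 (sale 2): sell min(2,13)=2. stock: 13 - 2 = 11. total_sold = 2
  Event 2 (restock 37): 11 + 37 = 48
  Event 3 (sale 7): sell min(7,48)=7. stock: 48 - 7 = 41. total_sold = 9
  Event 4 (sale 6): sell min(6,41)=6. stock: 41 - 6 = 35. total_sold = 15
  Event 5 (sale 17): sell min(17,35)=17. stock: 35 - 17 = 18. total_sold = 32
  Event 6 (sale 23): sell min(23,18)=18. stock: 18 - 18 = 0. total_sold = 50
  Event 7 (return 5): 0 + 5 = 5
  Event 8 (sale 16): sell min(16,5)=5. stock: 5 - 5 = 0. total_sold = 55
  Event 9 (sale 18): sell min(18,0)=0. stock: 0 - 0 = 0. total_sold = 55
Final: stock = 0, total_sold = 55

First zero at event 6.

Answer: 6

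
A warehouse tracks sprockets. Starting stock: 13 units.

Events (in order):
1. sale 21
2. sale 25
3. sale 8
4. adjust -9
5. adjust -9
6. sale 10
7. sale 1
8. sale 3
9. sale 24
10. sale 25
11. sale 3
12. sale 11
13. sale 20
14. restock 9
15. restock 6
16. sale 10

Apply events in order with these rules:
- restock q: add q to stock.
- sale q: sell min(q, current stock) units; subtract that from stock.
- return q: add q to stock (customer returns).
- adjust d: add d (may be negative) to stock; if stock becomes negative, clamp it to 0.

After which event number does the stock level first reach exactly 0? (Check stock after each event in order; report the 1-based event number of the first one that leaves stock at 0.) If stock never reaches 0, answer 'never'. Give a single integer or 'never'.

Processing events:
Start: stock = 13
  Event 1 (sale 21): sell min(21,13)=13. stock: 13 - 13 = 0. total_sold = 13
  Event 2 (sale 25): sell min(25,0)=0. stock: 0 - 0 = 0. total_sold = 13
  Event 3 (sale 8): sell min(8,0)=0. stock: 0 - 0 = 0. total_sold = 13
  Event 4 (adjust -9): 0 + -9 = 0 (clamped to 0)
  Event 5 (adjust -9): 0 + -9 = 0 (clamped to 0)
  Event 6 (sale 10): sell min(10,0)=0. stock: 0 - 0 = 0. total_sold = 13
  Event 7 (sale 1): sell min(1,0)=0. stock: 0 - 0 = 0. total_sold = 13
  Event 8 (sale 3): sell min(3,0)=0. stock: 0 - 0 = 0. total_sold = 13
  Event 9 (sale 24): sell min(24,0)=0. stock: 0 - 0 = 0. total_sold = 13
  Event 10 (sale 25): sell min(25,0)=0. stock: 0 - 0 = 0. total_sold = 13
  Event 11 (sale 3): sell min(3,0)=0. stock: 0 - 0 = 0. total_sold = 13
  Event 12 (sale 11): sell min(11,0)=0. stock: 0 - 0 = 0. total_sold = 13
  Event 13 (sale 20): sell min(20,0)=0. stock: 0 - 0 = 0. total_sold = 13
  Event 14 (restock 9): 0 + 9 = 9
  Event 15 (restock 6): 9 + 6 = 15
  Event 16 (sale 10): sell min(10,15)=10. stock: 15 - 10 = 5. total_sold = 23
Final: stock = 5, total_sold = 23

First zero at event 1.

Answer: 1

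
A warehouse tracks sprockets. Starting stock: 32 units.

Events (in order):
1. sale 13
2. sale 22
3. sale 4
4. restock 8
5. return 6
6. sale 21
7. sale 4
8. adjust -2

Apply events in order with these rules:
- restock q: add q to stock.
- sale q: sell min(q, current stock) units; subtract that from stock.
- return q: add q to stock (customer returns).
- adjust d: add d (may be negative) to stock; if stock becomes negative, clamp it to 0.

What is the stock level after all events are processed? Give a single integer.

Processing events:
Start: stock = 32
  Event 1 (sale 13): sell min(13,32)=13. stock: 32 - 13 = 19. total_sold = 13
  Event 2 (sale 22): sell min(22,19)=19. stock: 19 - 19 = 0. total_sold = 32
  Event 3 (sale 4): sell min(4,0)=0. stock: 0 - 0 = 0. total_sold = 32
  Event 4 (restock 8): 0 + 8 = 8
  Event 5 (return 6): 8 + 6 = 14
  Event 6 (sale 21): sell min(21,14)=14. stock: 14 - 14 = 0. total_sold = 46
  Event 7 (sale 4): sell min(4,0)=0. stock: 0 - 0 = 0. total_sold = 46
  Event 8 (adjust -2): 0 + -2 = 0 (clamped to 0)
Final: stock = 0, total_sold = 46

Answer: 0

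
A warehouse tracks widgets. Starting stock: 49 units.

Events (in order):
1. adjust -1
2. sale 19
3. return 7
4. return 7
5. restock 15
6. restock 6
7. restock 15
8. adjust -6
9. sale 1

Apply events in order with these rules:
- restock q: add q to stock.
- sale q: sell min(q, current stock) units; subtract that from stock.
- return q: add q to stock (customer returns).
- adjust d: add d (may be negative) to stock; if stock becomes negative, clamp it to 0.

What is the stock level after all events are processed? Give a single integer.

Processing events:
Start: stock = 49
  Event 1 (adjust -1): 49 + -1 = 48
  Event 2 (sale 19): sell min(19,48)=19. stock: 48 - 19 = 29. total_sold = 19
  Event 3 (return 7): 29 + 7 = 36
  Event 4 (return 7): 36 + 7 = 43
  Event 5 (restock 15): 43 + 15 = 58
  Event 6 (restock 6): 58 + 6 = 64
  Event 7 (restock 15): 64 + 15 = 79
  Event 8 (adjust -6): 79 + -6 = 73
  Event 9 (sale 1): sell min(1,73)=1. stock: 73 - 1 = 72. total_sold = 20
Final: stock = 72, total_sold = 20

Answer: 72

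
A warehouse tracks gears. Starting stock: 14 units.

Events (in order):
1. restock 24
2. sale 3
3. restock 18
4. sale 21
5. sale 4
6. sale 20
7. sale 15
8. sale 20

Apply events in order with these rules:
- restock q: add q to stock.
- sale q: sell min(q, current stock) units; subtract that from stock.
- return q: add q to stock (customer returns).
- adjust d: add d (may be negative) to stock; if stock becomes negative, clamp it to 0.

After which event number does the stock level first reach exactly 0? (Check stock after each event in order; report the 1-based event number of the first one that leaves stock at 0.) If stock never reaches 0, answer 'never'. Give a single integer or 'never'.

Answer: 7

Derivation:
Processing events:
Start: stock = 14
  Event 1 (restock 24): 14 + 24 = 38
  Event 2 (sale 3): sell min(3,38)=3. stock: 38 - 3 = 35. total_sold = 3
  Event 3 (restock 18): 35 + 18 = 53
  Event 4 (sale 21): sell min(21,53)=21. stock: 53 - 21 = 32. total_sold = 24
  Event 5 (sale 4): sell min(4,32)=4. stock: 32 - 4 = 28. total_sold = 28
  Event 6 (sale 20): sell min(20,28)=20. stock: 28 - 20 = 8. total_sold = 48
  Event 7 (sale 15): sell min(15,8)=8. stock: 8 - 8 = 0. total_sold = 56
  Event 8 (sale 20): sell min(20,0)=0. stock: 0 - 0 = 0. total_sold = 56
Final: stock = 0, total_sold = 56

First zero at event 7.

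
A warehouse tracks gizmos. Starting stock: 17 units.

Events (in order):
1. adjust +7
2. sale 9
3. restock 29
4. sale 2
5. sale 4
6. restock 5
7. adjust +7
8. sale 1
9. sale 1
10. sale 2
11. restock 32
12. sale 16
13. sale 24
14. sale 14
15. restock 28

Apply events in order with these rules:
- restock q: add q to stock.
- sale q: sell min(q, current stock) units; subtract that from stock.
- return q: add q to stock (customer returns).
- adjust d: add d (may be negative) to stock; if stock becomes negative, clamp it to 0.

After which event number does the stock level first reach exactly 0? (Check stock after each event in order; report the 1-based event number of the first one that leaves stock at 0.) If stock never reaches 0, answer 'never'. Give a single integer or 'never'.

Processing events:
Start: stock = 17
  Event 1 (adjust +7): 17 + 7 = 24
  Event 2 (sale 9): sell min(9,24)=9. stock: 24 - 9 = 15. total_sold = 9
  Event 3 (restock 29): 15 + 29 = 44
  Event 4 (sale 2): sell min(2,44)=2. stock: 44 - 2 = 42. total_sold = 11
  Event 5 (sale 4): sell min(4,42)=4. stock: 42 - 4 = 38. total_sold = 15
  Event 6 (restock 5): 38 + 5 = 43
  Event 7 (adjust +7): 43 + 7 = 50
  Event 8 (sale 1): sell min(1,50)=1. stock: 50 - 1 = 49. total_sold = 16
  Event 9 (sale 1): sell min(1,49)=1. stock: 49 - 1 = 48. total_sold = 17
  Event 10 (sale 2): sell min(2,48)=2. stock: 48 - 2 = 46. total_sold = 19
  Event 11 (restock 32): 46 + 32 = 78
  Event 12 (sale 16): sell min(16,78)=16. stock: 78 - 16 = 62. total_sold = 35
  Event 13 (sale 24): sell min(24,62)=24. stock: 62 - 24 = 38. total_sold = 59
  Event 14 (sale 14): sell min(14,38)=14. stock: 38 - 14 = 24. total_sold = 73
  Event 15 (restock 28): 24 + 28 = 52
Final: stock = 52, total_sold = 73

Stock never reaches 0.

Answer: never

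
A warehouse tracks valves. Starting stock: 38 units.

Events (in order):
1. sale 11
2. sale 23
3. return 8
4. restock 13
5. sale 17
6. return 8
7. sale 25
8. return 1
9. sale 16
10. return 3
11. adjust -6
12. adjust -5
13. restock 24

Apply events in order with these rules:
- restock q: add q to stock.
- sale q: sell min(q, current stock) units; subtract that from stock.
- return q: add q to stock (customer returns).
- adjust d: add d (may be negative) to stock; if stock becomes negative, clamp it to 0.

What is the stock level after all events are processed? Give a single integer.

Answer: 24

Derivation:
Processing events:
Start: stock = 38
  Event 1 (sale 11): sell min(11,38)=11. stock: 38 - 11 = 27. total_sold = 11
  Event 2 (sale 23): sell min(23,27)=23. stock: 27 - 23 = 4. total_sold = 34
  Event 3 (return 8): 4 + 8 = 12
  Event 4 (restock 13): 12 + 13 = 25
  Event 5 (sale 17): sell min(17,25)=17. stock: 25 - 17 = 8. total_sold = 51
  Event 6 (return 8): 8 + 8 = 16
  Event 7 (sale 25): sell min(25,16)=16. stock: 16 - 16 = 0. total_sold = 67
  Event 8 (return 1): 0 + 1 = 1
  Event 9 (sale 16): sell min(16,1)=1. stock: 1 - 1 = 0. total_sold = 68
  Event 10 (return 3): 0 + 3 = 3
  Event 11 (adjust -6): 3 + -6 = 0 (clamped to 0)
  Event 12 (adjust -5): 0 + -5 = 0 (clamped to 0)
  Event 13 (restock 24): 0 + 24 = 24
Final: stock = 24, total_sold = 68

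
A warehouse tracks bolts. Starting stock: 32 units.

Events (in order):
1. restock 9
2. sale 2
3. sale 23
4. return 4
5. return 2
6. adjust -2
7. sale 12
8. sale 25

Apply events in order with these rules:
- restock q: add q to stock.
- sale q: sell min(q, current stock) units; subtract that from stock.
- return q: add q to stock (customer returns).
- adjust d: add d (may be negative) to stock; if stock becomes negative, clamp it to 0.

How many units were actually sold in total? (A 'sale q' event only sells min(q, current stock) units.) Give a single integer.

Answer: 45

Derivation:
Processing events:
Start: stock = 32
  Event 1 (restock 9): 32 + 9 = 41
  Event 2 (sale 2): sell min(2,41)=2. stock: 41 - 2 = 39. total_sold = 2
  Event 3 (sale 23): sell min(23,39)=23. stock: 39 - 23 = 16. total_sold = 25
  Event 4 (return 4): 16 + 4 = 20
  Event 5 (return 2): 20 + 2 = 22
  Event 6 (adjust -2): 22 + -2 = 20
  Event 7 (sale 12): sell min(12,20)=12. stock: 20 - 12 = 8. total_sold = 37
  Event 8 (sale 25): sell min(25,8)=8. stock: 8 - 8 = 0. total_sold = 45
Final: stock = 0, total_sold = 45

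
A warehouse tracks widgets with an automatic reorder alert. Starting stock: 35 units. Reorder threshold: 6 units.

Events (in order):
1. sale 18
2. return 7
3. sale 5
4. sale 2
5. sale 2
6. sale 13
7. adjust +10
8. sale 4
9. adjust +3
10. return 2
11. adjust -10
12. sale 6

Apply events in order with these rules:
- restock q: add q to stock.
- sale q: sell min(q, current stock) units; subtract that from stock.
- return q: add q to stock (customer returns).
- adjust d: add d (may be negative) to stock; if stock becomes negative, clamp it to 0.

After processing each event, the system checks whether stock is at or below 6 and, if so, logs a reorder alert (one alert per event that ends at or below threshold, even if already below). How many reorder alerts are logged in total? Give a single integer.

Processing events:
Start: stock = 35
  Event 1 (sale 18): sell min(18,35)=18. stock: 35 - 18 = 17. total_sold = 18
  Event 2 (return 7): 17 + 7 = 24
  Event 3 (sale 5): sell min(5,24)=5. stock: 24 - 5 = 19. total_sold = 23
  Event 4 (sale 2): sell min(2,19)=2. stock: 19 - 2 = 17. total_sold = 25
  Event 5 (sale 2): sell min(2,17)=2. stock: 17 - 2 = 15. total_sold = 27
  Event 6 (sale 13): sell min(13,15)=13. stock: 15 - 13 = 2. total_sold = 40
  Event 7 (adjust +10): 2 + 10 = 12
  Event 8 (sale 4): sell min(4,12)=4. stock: 12 - 4 = 8. total_sold = 44
  Event 9 (adjust +3): 8 + 3 = 11
  Event 10 (return 2): 11 + 2 = 13
  Event 11 (adjust -10): 13 + -10 = 3
  Event 12 (sale 6): sell min(6,3)=3. stock: 3 - 3 = 0. total_sold = 47
Final: stock = 0, total_sold = 47

Checking against threshold 6:
  After event 1: stock=17 > 6
  After event 2: stock=24 > 6
  After event 3: stock=19 > 6
  After event 4: stock=17 > 6
  After event 5: stock=15 > 6
  After event 6: stock=2 <= 6 -> ALERT
  After event 7: stock=12 > 6
  After event 8: stock=8 > 6
  After event 9: stock=11 > 6
  After event 10: stock=13 > 6
  After event 11: stock=3 <= 6 -> ALERT
  After event 12: stock=0 <= 6 -> ALERT
Alert events: [6, 11, 12]. Count = 3

Answer: 3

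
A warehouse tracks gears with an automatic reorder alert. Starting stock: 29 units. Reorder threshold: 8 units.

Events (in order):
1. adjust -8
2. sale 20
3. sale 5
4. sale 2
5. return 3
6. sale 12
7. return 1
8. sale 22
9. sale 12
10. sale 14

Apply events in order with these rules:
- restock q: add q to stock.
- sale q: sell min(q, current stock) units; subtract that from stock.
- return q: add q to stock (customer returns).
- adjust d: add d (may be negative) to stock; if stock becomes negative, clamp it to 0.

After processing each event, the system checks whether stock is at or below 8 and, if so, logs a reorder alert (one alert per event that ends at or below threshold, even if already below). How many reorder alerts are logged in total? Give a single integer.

Processing events:
Start: stock = 29
  Event 1 (adjust -8): 29 + -8 = 21
  Event 2 (sale 20): sell min(20,21)=20. stock: 21 - 20 = 1. total_sold = 20
  Event 3 (sale 5): sell min(5,1)=1. stock: 1 - 1 = 0. total_sold = 21
  Event 4 (sale 2): sell min(2,0)=0. stock: 0 - 0 = 0. total_sold = 21
  Event 5 (return 3): 0 + 3 = 3
  Event 6 (sale 12): sell min(12,3)=3. stock: 3 - 3 = 0. total_sold = 24
  Event 7 (return 1): 0 + 1 = 1
  Event 8 (sale 22): sell min(22,1)=1. stock: 1 - 1 = 0. total_sold = 25
  Event 9 (sale 12): sell min(12,0)=0. stock: 0 - 0 = 0. total_sold = 25
  Event 10 (sale 14): sell min(14,0)=0. stock: 0 - 0 = 0. total_sold = 25
Final: stock = 0, total_sold = 25

Checking against threshold 8:
  After event 1: stock=21 > 8
  After event 2: stock=1 <= 8 -> ALERT
  After event 3: stock=0 <= 8 -> ALERT
  After event 4: stock=0 <= 8 -> ALERT
  After event 5: stock=3 <= 8 -> ALERT
  After event 6: stock=0 <= 8 -> ALERT
  After event 7: stock=1 <= 8 -> ALERT
  After event 8: stock=0 <= 8 -> ALERT
  After event 9: stock=0 <= 8 -> ALERT
  After event 10: stock=0 <= 8 -> ALERT
Alert events: [2, 3, 4, 5, 6, 7, 8, 9, 10]. Count = 9

Answer: 9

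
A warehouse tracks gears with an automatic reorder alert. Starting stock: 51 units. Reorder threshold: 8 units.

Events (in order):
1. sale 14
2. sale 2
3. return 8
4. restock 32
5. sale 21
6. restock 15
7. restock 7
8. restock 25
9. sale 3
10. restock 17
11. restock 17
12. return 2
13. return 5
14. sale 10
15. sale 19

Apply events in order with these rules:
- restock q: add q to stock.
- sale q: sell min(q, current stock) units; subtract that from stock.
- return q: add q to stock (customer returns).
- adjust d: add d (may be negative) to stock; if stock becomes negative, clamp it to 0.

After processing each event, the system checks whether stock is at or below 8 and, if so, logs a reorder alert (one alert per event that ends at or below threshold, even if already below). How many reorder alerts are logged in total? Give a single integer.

Processing events:
Start: stock = 51
  Event 1 (sale 14): sell min(14,51)=14. stock: 51 - 14 = 37. total_sold = 14
  Event 2 (sale 2): sell min(2,37)=2. stock: 37 - 2 = 35. total_sold = 16
  Event 3 (return 8): 35 + 8 = 43
  Event 4 (restock 32): 43 + 32 = 75
  Event 5 (sale 21): sell min(21,75)=21. stock: 75 - 21 = 54. total_sold = 37
  Event 6 (restock 15): 54 + 15 = 69
  Event 7 (restock 7): 69 + 7 = 76
  Event 8 (restock 25): 76 + 25 = 101
  Event 9 (sale 3): sell min(3,101)=3. stock: 101 - 3 = 98. total_sold = 40
  Event 10 (restock 17): 98 + 17 = 115
  Event 11 (restock 17): 115 + 17 = 132
  Event 12 (return 2): 132 + 2 = 134
  Event 13 (return 5): 134 + 5 = 139
  Event 14 (sale 10): sell min(10,139)=10. stock: 139 - 10 = 129. total_sold = 50
  Event 15 (sale 19): sell min(19,129)=19. stock: 129 - 19 = 110. total_sold = 69
Final: stock = 110, total_sold = 69

Checking against threshold 8:
  After event 1: stock=37 > 8
  After event 2: stock=35 > 8
  After event 3: stock=43 > 8
  After event 4: stock=75 > 8
  After event 5: stock=54 > 8
  After event 6: stock=69 > 8
  After event 7: stock=76 > 8
  After event 8: stock=101 > 8
  After event 9: stock=98 > 8
  After event 10: stock=115 > 8
  After event 11: stock=132 > 8
  After event 12: stock=134 > 8
  After event 13: stock=139 > 8
  After event 14: stock=129 > 8
  After event 15: stock=110 > 8
Alert events: []. Count = 0

Answer: 0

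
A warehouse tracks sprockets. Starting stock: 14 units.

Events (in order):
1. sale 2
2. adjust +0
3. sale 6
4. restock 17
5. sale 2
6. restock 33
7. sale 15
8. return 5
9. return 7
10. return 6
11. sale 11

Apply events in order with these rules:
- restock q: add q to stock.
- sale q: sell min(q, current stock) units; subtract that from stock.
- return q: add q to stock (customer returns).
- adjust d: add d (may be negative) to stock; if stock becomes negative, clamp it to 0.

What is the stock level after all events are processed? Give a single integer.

Processing events:
Start: stock = 14
  Event 1 (sale 2): sell min(2,14)=2. stock: 14 - 2 = 12. total_sold = 2
  Event 2 (adjust +0): 12 + 0 = 12
  Event 3 (sale 6): sell min(6,12)=6. stock: 12 - 6 = 6. total_sold = 8
  Event 4 (restock 17): 6 + 17 = 23
  Event 5 (sale 2): sell min(2,23)=2. stock: 23 - 2 = 21. total_sold = 10
  Event 6 (restock 33): 21 + 33 = 54
  Event 7 (sale 15): sell min(15,54)=15. stock: 54 - 15 = 39. total_sold = 25
  Event 8 (return 5): 39 + 5 = 44
  Event 9 (return 7): 44 + 7 = 51
  Event 10 (return 6): 51 + 6 = 57
  Event 11 (sale 11): sell min(11,57)=11. stock: 57 - 11 = 46. total_sold = 36
Final: stock = 46, total_sold = 36

Answer: 46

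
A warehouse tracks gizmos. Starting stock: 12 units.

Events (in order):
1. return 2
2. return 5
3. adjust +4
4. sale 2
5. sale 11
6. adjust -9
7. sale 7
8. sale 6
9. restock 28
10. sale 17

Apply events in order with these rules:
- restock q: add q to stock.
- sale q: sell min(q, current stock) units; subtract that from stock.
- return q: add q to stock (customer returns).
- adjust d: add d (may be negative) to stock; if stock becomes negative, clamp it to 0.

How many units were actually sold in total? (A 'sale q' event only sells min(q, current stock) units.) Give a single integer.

Processing events:
Start: stock = 12
  Event 1 (return 2): 12 + 2 = 14
  Event 2 (return 5): 14 + 5 = 19
  Event 3 (adjust +4): 19 + 4 = 23
  Event 4 (sale 2): sell min(2,23)=2. stock: 23 - 2 = 21. total_sold = 2
  Event 5 (sale 11): sell min(11,21)=11. stock: 21 - 11 = 10. total_sold = 13
  Event 6 (adjust -9): 10 + -9 = 1
  Event 7 (sale 7): sell min(7,1)=1. stock: 1 - 1 = 0. total_sold = 14
  Event 8 (sale 6): sell min(6,0)=0. stock: 0 - 0 = 0. total_sold = 14
  Event 9 (restock 28): 0 + 28 = 28
  Event 10 (sale 17): sell min(17,28)=17. stock: 28 - 17 = 11. total_sold = 31
Final: stock = 11, total_sold = 31

Answer: 31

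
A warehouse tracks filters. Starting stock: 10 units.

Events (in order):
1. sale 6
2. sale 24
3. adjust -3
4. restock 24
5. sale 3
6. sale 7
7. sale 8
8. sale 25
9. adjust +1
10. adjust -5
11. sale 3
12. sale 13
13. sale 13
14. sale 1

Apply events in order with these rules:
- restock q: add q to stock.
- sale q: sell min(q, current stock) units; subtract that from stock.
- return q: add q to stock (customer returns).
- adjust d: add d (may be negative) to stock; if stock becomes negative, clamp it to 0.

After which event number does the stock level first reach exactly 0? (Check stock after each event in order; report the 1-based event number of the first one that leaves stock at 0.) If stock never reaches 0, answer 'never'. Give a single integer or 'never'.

Answer: 2

Derivation:
Processing events:
Start: stock = 10
  Event 1 (sale 6): sell min(6,10)=6. stock: 10 - 6 = 4. total_sold = 6
  Event 2 (sale 24): sell min(24,4)=4. stock: 4 - 4 = 0. total_sold = 10
  Event 3 (adjust -3): 0 + -3 = 0 (clamped to 0)
  Event 4 (restock 24): 0 + 24 = 24
  Event 5 (sale 3): sell min(3,24)=3. stock: 24 - 3 = 21. total_sold = 13
  Event 6 (sale 7): sell min(7,21)=7. stock: 21 - 7 = 14. total_sold = 20
  Event 7 (sale 8): sell min(8,14)=8. stock: 14 - 8 = 6. total_sold = 28
  Event 8 (sale 25): sell min(25,6)=6. stock: 6 - 6 = 0. total_sold = 34
  Event 9 (adjust +1): 0 + 1 = 1
  Event 10 (adjust -5): 1 + -5 = 0 (clamped to 0)
  Event 11 (sale 3): sell min(3,0)=0. stock: 0 - 0 = 0. total_sold = 34
  Event 12 (sale 13): sell min(13,0)=0. stock: 0 - 0 = 0. total_sold = 34
  Event 13 (sale 13): sell min(13,0)=0. stock: 0 - 0 = 0. total_sold = 34
  Event 14 (sale 1): sell min(1,0)=0. stock: 0 - 0 = 0. total_sold = 34
Final: stock = 0, total_sold = 34

First zero at event 2.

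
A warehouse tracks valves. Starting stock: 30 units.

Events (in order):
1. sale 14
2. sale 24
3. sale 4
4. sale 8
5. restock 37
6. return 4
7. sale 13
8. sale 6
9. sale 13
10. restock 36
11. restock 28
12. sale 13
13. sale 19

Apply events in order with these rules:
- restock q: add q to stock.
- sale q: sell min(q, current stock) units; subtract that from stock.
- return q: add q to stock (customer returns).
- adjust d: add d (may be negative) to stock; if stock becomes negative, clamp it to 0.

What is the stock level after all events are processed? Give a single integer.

Processing events:
Start: stock = 30
  Event 1 (sale 14): sell min(14,30)=14. stock: 30 - 14 = 16. total_sold = 14
  Event 2 (sale 24): sell min(24,16)=16. stock: 16 - 16 = 0. total_sold = 30
  Event 3 (sale 4): sell min(4,0)=0. stock: 0 - 0 = 0. total_sold = 30
  Event 4 (sale 8): sell min(8,0)=0. stock: 0 - 0 = 0. total_sold = 30
  Event 5 (restock 37): 0 + 37 = 37
  Event 6 (return 4): 37 + 4 = 41
  Event 7 (sale 13): sell min(13,41)=13. stock: 41 - 13 = 28. total_sold = 43
  Event 8 (sale 6): sell min(6,28)=6. stock: 28 - 6 = 22. total_sold = 49
  Event 9 (sale 13): sell min(13,22)=13. stock: 22 - 13 = 9. total_sold = 62
  Event 10 (restock 36): 9 + 36 = 45
  Event 11 (restock 28): 45 + 28 = 73
  Event 12 (sale 13): sell min(13,73)=13. stock: 73 - 13 = 60. total_sold = 75
  Event 13 (sale 19): sell min(19,60)=19. stock: 60 - 19 = 41. total_sold = 94
Final: stock = 41, total_sold = 94

Answer: 41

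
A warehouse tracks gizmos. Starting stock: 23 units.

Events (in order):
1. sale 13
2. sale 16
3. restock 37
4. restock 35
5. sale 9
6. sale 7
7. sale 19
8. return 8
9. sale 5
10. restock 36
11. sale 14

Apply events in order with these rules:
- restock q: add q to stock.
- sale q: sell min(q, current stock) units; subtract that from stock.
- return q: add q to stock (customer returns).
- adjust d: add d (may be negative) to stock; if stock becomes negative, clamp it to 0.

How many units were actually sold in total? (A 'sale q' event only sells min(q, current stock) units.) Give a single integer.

Answer: 77

Derivation:
Processing events:
Start: stock = 23
  Event 1 (sale 13): sell min(13,23)=13. stock: 23 - 13 = 10. total_sold = 13
  Event 2 (sale 16): sell min(16,10)=10. stock: 10 - 10 = 0. total_sold = 23
  Event 3 (restock 37): 0 + 37 = 37
  Event 4 (restock 35): 37 + 35 = 72
  Event 5 (sale 9): sell min(9,72)=9. stock: 72 - 9 = 63. total_sold = 32
  Event 6 (sale 7): sell min(7,63)=7. stock: 63 - 7 = 56. total_sold = 39
  Event 7 (sale 19): sell min(19,56)=19. stock: 56 - 19 = 37. total_sold = 58
  Event 8 (return 8): 37 + 8 = 45
  Event 9 (sale 5): sell min(5,45)=5. stock: 45 - 5 = 40. total_sold = 63
  Event 10 (restock 36): 40 + 36 = 76
  Event 11 (sale 14): sell min(14,76)=14. stock: 76 - 14 = 62. total_sold = 77
Final: stock = 62, total_sold = 77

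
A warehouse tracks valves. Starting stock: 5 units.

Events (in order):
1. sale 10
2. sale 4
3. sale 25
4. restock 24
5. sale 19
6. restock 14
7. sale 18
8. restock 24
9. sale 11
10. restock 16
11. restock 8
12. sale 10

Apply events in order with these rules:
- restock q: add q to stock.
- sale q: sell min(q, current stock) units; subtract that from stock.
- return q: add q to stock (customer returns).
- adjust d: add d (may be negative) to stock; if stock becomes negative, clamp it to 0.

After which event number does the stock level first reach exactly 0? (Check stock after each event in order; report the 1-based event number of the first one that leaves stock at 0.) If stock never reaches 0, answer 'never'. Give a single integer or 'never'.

Answer: 1

Derivation:
Processing events:
Start: stock = 5
  Event 1 (sale 10): sell min(10,5)=5. stock: 5 - 5 = 0. total_sold = 5
  Event 2 (sale 4): sell min(4,0)=0. stock: 0 - 0 = 0. total_sold = 5
  Event 3 (sale 25): sell min(25,0)=0. stock: 0 - 0 = 0. total_sold = 5
  Event 4 (restock 24): 0 + 24 = 24
  Event 5 (sale 19): sell min(19,24)=19. stock: 24 - 19 = 5. total_sold = 24
  Event 6 (restock 14): 5 + 14 = 19
  Event 7 (sale 18): sell min(18,19)=18. stock: 19 - 18 = 1. total_sold = 42
  Event 8 (restock 24): 1 + 24 = 25
  Event 9 (sale 11): sell min(11,25)=11. stock: 25 - 11 = 14. total_sold = 53
  Event 10 (restock 16): 14 + 16 = 30
  Event 11 (restock 8): 30 + 8 = 38
  Event 12 (sale 10): sell min(10,38)=10. stock: 38 - 10 = 28. total_sold = 63
Final: stock = 28, total_sold = 63

First zero at event 1.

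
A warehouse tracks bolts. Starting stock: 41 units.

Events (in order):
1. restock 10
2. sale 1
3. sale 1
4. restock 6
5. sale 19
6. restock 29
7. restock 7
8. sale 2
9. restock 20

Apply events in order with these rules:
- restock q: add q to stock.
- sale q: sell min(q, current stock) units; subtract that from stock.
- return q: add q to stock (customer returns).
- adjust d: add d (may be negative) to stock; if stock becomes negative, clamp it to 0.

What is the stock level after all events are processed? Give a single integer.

Processing events:
Start: stock = 41
  Event 1 (restock 10): 41 + 10 = 51
  Event 2 (sale 1): sell min(1,51)=1. stock: 51 - 1 = 50. total_sold = 1
  Event 3 (sale 1): sell min(1,50)=1. stock: 50 - 1 = 49. total_sold = 2
  Event 4 (restock 6): 49 + 6 = 55
  Event 5 (sale 19): sell min(19,55)=19. stock: 55 - 19 = 36. total_sold = 21
  Event 6 (restock 29): 36 + 29 = 65
  Event 7 (restock 7): 65 + 7 = 72
  Event 8 (sale 2): sell min(2,72)=2. stock: 72 - 2 = 70. total_sold = 23
  Event 9 (restock 20): 70 + 20 = 90
Final: stock = 90, total_sold = 23

Answer: 90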